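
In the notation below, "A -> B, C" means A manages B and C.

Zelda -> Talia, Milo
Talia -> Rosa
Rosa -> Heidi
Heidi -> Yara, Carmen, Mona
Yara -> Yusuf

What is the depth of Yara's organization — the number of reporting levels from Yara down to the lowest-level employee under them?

The longest chain under Yara runs Yara → Yusuf, which is 1 level below Yara.

1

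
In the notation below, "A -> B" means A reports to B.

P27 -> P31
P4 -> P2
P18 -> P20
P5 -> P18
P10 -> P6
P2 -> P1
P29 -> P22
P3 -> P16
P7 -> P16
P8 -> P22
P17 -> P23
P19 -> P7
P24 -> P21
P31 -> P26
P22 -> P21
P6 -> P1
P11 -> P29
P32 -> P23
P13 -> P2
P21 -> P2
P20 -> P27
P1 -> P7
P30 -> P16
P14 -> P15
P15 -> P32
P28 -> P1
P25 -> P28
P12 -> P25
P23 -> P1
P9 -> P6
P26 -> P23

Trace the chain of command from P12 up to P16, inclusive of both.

P12 reports to P25. P25 reports to P28. P28 reports to P1. P1 reports to P7. P7 reports to P16. P16 is at the top.

P12 -> P25 -> P28 -> P1 -> P7 -> P16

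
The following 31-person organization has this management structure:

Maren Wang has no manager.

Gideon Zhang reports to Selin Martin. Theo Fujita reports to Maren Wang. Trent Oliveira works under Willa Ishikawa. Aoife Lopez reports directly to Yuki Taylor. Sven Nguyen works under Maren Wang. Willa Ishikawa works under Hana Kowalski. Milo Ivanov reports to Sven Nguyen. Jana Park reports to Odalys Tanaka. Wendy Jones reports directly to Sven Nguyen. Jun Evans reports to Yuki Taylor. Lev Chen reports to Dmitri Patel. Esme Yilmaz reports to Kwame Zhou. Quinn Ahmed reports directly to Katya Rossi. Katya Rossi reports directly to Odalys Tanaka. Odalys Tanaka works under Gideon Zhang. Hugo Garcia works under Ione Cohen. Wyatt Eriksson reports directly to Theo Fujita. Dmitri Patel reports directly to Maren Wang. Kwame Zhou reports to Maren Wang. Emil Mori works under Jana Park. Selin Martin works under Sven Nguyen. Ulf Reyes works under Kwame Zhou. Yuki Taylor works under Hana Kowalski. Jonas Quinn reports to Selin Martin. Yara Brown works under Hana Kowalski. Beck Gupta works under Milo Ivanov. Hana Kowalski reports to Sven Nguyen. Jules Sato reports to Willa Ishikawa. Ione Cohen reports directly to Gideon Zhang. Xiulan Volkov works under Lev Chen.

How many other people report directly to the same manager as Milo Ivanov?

3

Milo Ivanov reports to Sven Nguyen. Sven Nguyen's other direct reports are Hana Kowalski, Selin Martin, Wendy Jones — 3 peers.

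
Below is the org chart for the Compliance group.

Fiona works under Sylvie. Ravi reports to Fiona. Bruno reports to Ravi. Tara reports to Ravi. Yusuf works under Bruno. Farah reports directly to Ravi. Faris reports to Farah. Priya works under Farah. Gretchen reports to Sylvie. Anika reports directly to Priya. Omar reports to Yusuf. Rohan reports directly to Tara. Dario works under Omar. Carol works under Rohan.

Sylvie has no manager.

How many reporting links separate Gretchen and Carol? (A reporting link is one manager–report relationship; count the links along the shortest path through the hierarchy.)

6

Gretchen is 1 level below Sylvie, and Carol is 5 levels below Sylvie (their lowest common manager). The shortest path runs up from Gretchen to Sylvie and back down to Carol: 1 + 5 = 6 links.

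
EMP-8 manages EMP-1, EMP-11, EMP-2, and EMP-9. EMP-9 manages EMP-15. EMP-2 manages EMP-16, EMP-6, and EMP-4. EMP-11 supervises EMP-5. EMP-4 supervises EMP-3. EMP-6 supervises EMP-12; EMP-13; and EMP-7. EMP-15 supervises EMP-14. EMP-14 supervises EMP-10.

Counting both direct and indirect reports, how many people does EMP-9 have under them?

3

EMP-9 directly manages EMP-15. Under EMP-15: EMP-14, EMP-10 (2). That's 3 in total.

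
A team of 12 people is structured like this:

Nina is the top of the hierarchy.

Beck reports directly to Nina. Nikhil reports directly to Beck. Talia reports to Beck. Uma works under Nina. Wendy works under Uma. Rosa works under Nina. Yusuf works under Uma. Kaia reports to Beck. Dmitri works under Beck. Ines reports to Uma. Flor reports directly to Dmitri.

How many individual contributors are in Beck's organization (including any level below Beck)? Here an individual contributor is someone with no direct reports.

The people in Beck's organization with no one reporting to them are Flor, Kaia, Talia, Nikhil. That is 4.

4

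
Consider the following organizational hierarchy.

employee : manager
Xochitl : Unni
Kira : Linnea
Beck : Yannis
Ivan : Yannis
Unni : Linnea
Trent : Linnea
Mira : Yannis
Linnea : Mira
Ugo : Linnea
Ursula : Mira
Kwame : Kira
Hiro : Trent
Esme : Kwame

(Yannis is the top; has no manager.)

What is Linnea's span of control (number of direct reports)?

Linnea directly manages Kira, Trent, Ugo, Unni. That is 4 direct reports.

4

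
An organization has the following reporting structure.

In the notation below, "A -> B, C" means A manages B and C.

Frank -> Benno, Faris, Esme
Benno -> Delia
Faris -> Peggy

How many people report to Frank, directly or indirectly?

5

Frank directly manages Benno, Faris, Esme. Under Benno: Delia (1). Under Faris: Peggy (1). Esme has no reports. So Frank's organization is 3 direct reports plus everyone under them: 2 + 2 + 1 = 5.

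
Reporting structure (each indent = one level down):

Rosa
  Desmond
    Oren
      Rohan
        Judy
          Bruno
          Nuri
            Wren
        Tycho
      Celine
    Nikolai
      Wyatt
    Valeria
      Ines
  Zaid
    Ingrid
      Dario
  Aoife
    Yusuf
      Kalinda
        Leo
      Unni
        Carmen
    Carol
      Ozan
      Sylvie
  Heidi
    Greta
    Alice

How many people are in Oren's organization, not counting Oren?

7

Oren directly manages Rohan, Celine. Under Rohan: Tycho, Judy, Nuri, Wren, Bruno (5). Celine has no reports. So Oren's organization is 2 direct reports plus everyone under them: 6 + 1 = 7.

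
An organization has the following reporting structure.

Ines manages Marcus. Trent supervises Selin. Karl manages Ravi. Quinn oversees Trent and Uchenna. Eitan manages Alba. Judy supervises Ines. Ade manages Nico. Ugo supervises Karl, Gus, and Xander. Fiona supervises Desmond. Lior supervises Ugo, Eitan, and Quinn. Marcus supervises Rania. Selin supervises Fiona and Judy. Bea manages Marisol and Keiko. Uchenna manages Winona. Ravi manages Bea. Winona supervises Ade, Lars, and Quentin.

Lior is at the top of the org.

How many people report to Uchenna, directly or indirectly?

5

Uchenna directly manages Winona. Under Winona: Quentin, Lars, Ade, Nico (4). That's 5 in total.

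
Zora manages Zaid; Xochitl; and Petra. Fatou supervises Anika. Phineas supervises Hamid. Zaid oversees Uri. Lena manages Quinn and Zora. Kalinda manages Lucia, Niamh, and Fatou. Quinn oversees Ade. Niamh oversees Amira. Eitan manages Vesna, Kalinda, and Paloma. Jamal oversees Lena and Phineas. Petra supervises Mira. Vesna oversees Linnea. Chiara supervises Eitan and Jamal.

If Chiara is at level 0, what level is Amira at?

Chain from Amira up to Chiara: Amira → Niamh → Kalinda → Eitan → Chiara. That is 4 steps up, so Amira is 4 levels below Chiara.

4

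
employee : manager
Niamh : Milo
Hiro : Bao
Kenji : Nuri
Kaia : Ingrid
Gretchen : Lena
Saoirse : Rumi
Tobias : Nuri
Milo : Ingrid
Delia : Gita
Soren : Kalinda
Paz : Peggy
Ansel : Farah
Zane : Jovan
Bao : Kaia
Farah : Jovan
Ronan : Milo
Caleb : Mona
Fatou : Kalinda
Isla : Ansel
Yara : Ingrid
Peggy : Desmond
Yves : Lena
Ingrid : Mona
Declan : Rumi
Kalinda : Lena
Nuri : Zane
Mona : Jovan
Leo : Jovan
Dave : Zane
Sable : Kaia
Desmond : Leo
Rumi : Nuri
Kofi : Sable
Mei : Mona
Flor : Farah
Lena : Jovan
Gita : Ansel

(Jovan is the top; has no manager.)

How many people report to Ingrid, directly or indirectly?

9

Ingrid directly manages Milo, Kaia, Yara. Under Milo: Ronan, Niamh (2). Under Kaia: Sable, Kofi, Bao, Hiro (4). Yara has no reports. So Ingrid's organization is 3 direct reports plus everyone under them: 3 + 5 + 1 = 9.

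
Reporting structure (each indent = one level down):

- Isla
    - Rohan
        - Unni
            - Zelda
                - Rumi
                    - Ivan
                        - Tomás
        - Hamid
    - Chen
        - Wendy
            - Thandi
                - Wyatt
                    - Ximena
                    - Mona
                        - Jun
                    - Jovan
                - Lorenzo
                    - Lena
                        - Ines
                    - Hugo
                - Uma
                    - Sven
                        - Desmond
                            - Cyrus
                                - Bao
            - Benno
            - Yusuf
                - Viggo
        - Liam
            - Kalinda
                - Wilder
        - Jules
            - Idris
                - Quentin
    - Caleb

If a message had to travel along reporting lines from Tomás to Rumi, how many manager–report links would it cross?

Tomás is in Rumi's organization: the chain from Tomás up to Rumi is Tomás → Ivan → Rumi, which is 2 links.

2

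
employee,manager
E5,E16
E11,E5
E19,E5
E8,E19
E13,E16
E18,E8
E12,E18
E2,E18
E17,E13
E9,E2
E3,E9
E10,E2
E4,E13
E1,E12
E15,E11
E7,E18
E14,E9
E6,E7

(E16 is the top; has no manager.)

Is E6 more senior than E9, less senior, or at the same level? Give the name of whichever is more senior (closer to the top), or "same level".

same level

Both E6 and E9 are 6 levels below E16.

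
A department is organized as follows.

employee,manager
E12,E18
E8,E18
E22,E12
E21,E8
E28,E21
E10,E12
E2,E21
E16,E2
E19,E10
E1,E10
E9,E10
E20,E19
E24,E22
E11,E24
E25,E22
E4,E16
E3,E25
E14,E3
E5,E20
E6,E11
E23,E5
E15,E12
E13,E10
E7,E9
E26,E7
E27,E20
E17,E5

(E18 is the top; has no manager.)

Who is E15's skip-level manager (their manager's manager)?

E15 reports to E12, and E12 reports to E18. So E15's skip-level manager is E18.

E18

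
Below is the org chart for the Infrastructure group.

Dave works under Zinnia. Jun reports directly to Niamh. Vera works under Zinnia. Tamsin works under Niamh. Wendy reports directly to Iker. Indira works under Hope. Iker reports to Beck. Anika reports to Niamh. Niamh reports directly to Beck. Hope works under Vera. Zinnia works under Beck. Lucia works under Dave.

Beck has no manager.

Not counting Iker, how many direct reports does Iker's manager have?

Iker reports to Beck. Beck's other direct reports are Zinnia, Niamh — 2 peers.

2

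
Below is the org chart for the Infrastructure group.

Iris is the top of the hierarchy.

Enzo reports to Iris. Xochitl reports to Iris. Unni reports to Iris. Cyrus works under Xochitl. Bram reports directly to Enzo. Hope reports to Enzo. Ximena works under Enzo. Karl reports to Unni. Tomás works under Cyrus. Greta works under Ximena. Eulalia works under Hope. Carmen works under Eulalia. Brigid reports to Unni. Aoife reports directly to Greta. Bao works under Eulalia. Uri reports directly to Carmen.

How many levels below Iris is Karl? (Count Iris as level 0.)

Chain from Karl up to Iris: Karl → Unni → Iris. That is 2 steps up, so Karl is 2 levels below Iris.

2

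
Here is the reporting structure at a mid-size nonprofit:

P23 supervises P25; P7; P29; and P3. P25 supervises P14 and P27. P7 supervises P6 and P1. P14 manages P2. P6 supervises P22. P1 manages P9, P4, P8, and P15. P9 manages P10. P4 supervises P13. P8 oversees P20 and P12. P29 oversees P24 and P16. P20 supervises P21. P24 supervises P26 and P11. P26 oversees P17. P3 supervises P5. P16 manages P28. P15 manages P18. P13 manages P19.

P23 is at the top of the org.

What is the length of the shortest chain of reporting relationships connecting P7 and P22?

P22 is in P7's organization: the chain from P22 up to P7 is P22 → P6 → P7, which is 2 links.

2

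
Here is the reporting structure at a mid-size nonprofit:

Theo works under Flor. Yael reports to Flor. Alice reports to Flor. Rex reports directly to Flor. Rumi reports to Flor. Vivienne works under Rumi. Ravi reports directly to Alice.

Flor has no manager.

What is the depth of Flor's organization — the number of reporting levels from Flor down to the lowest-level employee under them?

2

The longest chain under Flor runs Flor → Rumi → Vivienne, which is 2 levels below Flor.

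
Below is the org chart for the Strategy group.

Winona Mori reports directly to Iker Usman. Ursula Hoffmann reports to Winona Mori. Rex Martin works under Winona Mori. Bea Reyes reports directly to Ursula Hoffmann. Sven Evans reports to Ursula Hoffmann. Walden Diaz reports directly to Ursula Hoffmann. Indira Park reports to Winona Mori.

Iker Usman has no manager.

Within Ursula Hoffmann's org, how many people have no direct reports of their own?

3

The people in Ursula Hoffmann's organization with no one reporting to them are Walden Diaz, Sven Evans, Bea Reyes. That is 3.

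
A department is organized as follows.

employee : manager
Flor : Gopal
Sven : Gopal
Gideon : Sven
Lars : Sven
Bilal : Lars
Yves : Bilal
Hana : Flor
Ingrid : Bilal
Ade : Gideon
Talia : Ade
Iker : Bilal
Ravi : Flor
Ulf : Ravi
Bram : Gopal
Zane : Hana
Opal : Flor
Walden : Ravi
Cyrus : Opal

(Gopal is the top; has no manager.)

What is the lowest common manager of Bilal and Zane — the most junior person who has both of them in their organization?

Bilal's chain of managers is Lars, Sven, Gopal. Zane's chain of managers is Hana, Flor, Gopal. The first manager that appears in both chains is Gopal.

Gopal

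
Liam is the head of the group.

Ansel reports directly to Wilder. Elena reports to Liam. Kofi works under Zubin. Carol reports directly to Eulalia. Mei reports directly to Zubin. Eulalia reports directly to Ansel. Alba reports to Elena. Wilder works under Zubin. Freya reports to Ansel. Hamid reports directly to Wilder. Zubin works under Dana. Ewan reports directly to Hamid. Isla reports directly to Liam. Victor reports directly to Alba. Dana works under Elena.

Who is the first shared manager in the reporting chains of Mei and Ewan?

Mei's chain of managers is Zubin, Dana, Elena, Liam. Ewan's chain of managers is Hamid, Wilder, Zubin, Dana, Elena, Liam. The first manager that appears in both chains is Zubin.

Zubin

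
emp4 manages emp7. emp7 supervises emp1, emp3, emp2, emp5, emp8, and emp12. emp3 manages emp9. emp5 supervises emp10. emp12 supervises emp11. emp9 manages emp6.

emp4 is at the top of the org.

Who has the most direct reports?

emp7

Direct-report counts: emp4 has 1; emp7 has 6; emp12 has 1; emp5 has 1; emp3 has 1; emp9 has 1. The largest is 6, held by emp7.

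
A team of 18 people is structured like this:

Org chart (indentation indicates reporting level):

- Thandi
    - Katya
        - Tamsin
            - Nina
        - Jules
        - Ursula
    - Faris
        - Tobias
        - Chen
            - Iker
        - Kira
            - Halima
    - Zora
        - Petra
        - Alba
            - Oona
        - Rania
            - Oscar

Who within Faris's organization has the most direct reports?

Faris

Direct-report counts within Faris's organization: Faris has 3; Kira has 1; Chen has 1. The largest is 3, held by Faris.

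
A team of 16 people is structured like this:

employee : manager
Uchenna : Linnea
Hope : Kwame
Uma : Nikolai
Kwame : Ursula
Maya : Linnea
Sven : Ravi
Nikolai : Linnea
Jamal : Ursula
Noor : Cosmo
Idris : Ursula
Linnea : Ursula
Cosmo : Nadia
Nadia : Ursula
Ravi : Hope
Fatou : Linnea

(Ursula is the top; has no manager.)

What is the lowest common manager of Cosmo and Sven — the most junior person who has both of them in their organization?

Cosmo's chain of managers is Nadia, Ursula. Sven's chain of managers is Ravi, Hope, Kwame, Ursula. The first manager that appears in both chains is Ursula.

Ursula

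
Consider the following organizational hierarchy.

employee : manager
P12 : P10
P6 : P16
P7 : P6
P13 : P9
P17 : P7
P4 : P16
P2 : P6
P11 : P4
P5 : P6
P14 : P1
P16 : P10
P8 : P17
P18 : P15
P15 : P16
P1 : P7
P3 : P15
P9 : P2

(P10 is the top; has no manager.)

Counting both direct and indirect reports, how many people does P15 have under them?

P15 directly manages P3, P18. P3 has no reports. P18 has no reports. So P15's organization is 2 direct reports plus everyone under them: 1 + 1 = 2.

2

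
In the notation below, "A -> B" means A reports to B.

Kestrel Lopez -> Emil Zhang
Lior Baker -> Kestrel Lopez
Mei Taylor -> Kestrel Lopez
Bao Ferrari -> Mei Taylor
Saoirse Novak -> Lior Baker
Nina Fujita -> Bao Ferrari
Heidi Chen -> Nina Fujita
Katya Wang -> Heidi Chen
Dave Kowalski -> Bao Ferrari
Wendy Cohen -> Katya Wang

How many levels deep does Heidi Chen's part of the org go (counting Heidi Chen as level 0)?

2

The longest chain under Heidi Chen runs Heidi Chen → Katya Wang → Wendy Cohen, which is 2 levels below Heidi Chen.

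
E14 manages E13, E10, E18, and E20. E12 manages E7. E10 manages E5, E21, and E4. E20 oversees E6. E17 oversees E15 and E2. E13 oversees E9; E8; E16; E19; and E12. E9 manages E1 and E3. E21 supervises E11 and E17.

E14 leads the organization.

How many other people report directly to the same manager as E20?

3

E20 reports to E14. E14's other direct reports are E13, E10, E18 — 3 peers.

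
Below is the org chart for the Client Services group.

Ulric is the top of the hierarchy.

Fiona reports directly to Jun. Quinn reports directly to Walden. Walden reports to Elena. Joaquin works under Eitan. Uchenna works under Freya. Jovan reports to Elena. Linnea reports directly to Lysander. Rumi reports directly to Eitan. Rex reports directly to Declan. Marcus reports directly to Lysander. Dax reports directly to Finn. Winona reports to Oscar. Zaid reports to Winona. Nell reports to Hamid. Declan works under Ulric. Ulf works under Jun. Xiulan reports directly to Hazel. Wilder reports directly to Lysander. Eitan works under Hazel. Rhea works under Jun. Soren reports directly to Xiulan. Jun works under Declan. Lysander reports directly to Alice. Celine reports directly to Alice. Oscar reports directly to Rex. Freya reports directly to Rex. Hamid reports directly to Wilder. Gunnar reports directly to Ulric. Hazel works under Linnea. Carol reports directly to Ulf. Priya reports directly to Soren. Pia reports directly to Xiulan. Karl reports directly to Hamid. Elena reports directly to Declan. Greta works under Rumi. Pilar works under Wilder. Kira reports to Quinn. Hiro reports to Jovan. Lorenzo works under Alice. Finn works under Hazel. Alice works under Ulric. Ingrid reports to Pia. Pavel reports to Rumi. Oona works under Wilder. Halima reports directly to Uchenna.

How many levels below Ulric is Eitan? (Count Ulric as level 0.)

Chain from Eitan up to Ulric: Eitan → Hazel → Linnea → Lysander → Alice → Ulric. That is 5 steps up, so Eitan is 5 levels below Ulric.

5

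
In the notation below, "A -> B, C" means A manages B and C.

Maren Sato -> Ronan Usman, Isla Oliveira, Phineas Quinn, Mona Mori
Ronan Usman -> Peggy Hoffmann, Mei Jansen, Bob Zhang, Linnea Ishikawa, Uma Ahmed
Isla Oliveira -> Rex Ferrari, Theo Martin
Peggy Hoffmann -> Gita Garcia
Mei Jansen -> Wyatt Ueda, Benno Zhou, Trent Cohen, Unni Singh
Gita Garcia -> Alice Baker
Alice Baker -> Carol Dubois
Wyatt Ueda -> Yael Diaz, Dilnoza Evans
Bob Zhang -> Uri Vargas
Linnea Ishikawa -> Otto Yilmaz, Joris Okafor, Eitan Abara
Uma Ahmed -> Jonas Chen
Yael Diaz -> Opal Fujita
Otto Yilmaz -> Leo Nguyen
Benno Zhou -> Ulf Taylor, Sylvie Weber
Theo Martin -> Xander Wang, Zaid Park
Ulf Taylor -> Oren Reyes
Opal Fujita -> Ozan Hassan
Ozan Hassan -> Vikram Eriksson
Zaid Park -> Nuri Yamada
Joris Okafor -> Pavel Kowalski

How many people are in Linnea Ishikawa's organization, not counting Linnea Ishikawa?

Linnea Ishikawa directly manages Otto Yilmaz, Joris Okafor, Eitan Abara. Under Otto Yilmaz: Leo Nguyen (1). Under Joris Okafor: Pavel Kowalski (1). Eitan Abara has no reports. So Linnea Ishikawa's organization is 3 direct reports plus everyone under them: 2 + 2 + 1 = 5.

5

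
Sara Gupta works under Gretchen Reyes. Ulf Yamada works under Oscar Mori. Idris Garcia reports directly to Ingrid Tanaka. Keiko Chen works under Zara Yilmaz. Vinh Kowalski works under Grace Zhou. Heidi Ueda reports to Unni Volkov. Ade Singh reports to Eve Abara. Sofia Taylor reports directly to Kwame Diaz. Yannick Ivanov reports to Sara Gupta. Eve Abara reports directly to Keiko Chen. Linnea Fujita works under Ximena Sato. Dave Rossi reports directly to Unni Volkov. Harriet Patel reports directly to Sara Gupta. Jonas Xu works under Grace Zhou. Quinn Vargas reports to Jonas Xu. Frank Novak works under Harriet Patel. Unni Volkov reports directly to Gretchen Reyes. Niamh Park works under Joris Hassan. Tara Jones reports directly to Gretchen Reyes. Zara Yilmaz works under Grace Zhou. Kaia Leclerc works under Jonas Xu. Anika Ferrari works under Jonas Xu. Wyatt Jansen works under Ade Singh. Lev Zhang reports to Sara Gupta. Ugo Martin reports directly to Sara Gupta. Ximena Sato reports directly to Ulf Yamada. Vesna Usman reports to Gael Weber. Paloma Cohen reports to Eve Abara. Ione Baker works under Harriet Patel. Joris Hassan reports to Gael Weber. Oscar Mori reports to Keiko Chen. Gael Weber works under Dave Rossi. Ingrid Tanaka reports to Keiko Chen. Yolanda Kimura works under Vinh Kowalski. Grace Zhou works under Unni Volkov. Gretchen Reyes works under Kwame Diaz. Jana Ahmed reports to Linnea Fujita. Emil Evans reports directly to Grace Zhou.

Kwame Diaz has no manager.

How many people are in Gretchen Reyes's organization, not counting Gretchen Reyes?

Gretchen Reyes directly manages Unni Volkov, Sara Gupta, Tara Jones. Under Unni Volkov: Heidi Ueda, Dave Rossi, Gael Weber, Joris Hassan, Niamh Park, Vesna Usman, Grace Zhou, Vinh Kowalski, Yolanda Kimura, Jonas Xu, Kaia Leclerc, Quinn Vargas, Anika Ferrari, Zara Yilmaz, Keiko Chen, Ingrid Tanaka, Idris Garcia, Eve Abara, Ade Singh, Wyatt Jansen, Paloma Cohen, Oscar Mori, Ulf Yamada, Ximena Sato, Linnea Fujita, Jana Ahmed, Emil Evans (27). Under Sara Gupta: Yannick Ivanov, Ugo Martin, Harriet Patel, Frank Novak, Ione Baker, Lev Zhang (6). Tara Jones has no reports. So Gretchen Reyes's organization is 3 direct reports plus everyone under them: 28 + 7 + 1 = 36.

36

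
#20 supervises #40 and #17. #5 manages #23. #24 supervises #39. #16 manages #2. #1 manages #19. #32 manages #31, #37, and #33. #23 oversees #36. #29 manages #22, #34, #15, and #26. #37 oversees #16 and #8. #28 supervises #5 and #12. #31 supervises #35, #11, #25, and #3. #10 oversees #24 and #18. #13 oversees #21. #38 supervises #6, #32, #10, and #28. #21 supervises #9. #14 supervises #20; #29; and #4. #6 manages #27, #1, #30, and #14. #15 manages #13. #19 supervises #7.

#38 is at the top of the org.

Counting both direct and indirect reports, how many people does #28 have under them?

#28 directly manages #5, #12. Under #5: #23, #36 (2). #12 has no reports. So #28's organization is 2 direct reports plus everyone under them: 3 + 1 = 4.

4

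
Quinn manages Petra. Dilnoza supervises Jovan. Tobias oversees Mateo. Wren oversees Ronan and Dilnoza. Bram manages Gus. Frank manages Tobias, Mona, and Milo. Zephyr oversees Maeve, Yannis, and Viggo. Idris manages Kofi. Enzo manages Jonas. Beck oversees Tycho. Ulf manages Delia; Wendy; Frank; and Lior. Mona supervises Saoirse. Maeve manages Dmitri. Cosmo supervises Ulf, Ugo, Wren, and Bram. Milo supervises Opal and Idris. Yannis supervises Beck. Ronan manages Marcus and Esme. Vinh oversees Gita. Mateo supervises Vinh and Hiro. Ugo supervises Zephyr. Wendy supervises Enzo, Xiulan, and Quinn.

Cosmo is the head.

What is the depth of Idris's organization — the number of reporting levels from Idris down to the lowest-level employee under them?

The longest chain under Idris runs Idris → Kofi, which is 1 level below Idris.

1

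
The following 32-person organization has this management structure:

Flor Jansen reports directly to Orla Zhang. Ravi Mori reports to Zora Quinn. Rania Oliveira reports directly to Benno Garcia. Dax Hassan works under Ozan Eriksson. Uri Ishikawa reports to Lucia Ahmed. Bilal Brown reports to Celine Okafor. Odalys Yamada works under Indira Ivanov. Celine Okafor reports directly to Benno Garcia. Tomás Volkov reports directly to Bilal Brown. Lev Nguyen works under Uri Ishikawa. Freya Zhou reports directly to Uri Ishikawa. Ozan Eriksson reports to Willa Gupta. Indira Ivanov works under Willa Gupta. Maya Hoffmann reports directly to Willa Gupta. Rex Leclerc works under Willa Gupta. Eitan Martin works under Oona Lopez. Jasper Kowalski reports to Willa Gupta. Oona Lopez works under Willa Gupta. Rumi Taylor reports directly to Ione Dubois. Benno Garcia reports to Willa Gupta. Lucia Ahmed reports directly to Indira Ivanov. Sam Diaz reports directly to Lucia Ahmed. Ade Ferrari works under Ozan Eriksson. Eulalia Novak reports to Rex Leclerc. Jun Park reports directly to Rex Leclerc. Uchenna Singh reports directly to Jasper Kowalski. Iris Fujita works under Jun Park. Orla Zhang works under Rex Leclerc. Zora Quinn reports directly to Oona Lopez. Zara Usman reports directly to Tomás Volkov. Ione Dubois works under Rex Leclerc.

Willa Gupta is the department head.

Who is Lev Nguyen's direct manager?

Lev Nguyen reports directly to Uri Ishikawa.

Uri Ishikawa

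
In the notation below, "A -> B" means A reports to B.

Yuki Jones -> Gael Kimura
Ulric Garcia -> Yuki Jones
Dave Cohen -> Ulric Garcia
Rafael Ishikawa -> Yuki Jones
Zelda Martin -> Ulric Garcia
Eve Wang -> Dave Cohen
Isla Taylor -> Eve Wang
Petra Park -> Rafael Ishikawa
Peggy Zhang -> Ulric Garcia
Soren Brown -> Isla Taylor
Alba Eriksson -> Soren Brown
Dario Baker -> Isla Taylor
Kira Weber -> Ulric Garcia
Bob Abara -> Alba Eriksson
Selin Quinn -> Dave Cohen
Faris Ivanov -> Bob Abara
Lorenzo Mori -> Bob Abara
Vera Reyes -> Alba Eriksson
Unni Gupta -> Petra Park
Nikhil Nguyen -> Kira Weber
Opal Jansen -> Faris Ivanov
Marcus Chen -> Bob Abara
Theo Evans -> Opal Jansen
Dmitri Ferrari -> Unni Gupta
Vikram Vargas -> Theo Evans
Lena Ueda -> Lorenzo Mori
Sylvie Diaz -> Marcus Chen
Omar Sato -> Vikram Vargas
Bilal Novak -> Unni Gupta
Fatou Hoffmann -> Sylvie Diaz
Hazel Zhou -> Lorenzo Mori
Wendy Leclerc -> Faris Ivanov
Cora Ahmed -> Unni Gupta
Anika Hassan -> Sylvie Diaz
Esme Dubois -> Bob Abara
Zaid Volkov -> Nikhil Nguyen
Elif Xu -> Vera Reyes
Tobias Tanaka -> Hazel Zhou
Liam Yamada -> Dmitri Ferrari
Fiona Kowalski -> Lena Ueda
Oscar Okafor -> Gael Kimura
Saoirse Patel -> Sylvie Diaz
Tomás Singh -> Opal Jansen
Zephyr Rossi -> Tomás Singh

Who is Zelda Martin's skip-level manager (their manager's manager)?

Yuki Jones

Zelda Martin reports to Ulric Garcia, and Ulric Garcia reports to Yuki Jones. So Zelda Martin's skip-level manager is Yuki Jones.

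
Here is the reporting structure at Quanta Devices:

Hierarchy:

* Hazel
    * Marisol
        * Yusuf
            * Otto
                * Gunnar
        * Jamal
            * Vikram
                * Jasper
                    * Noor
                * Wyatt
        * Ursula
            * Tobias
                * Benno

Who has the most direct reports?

Direct-report counts: Hazel has 1; Marisol has 3; Ursula has 1; Tobias has 1; Jamal has 1; Vikram has 2; Jasper has 1; Yusuf has 1; Otto has 1. The largest is 3, held by Marisol.

Marisol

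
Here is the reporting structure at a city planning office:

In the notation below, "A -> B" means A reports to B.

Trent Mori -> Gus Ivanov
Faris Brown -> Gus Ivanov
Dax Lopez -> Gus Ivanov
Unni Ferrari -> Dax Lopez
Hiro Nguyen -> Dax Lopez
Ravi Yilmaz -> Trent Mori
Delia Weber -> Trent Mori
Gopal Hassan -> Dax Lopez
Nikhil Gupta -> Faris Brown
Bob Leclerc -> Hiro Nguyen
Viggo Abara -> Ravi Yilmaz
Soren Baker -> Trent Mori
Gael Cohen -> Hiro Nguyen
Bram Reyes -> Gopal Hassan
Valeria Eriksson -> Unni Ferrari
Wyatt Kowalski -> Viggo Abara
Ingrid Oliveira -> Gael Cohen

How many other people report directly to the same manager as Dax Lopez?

Dax Lopez reports to Gus Ivanov. Gus Ivanov's other direct reports are Trent Mori, Faris Brown — 2 peers.

2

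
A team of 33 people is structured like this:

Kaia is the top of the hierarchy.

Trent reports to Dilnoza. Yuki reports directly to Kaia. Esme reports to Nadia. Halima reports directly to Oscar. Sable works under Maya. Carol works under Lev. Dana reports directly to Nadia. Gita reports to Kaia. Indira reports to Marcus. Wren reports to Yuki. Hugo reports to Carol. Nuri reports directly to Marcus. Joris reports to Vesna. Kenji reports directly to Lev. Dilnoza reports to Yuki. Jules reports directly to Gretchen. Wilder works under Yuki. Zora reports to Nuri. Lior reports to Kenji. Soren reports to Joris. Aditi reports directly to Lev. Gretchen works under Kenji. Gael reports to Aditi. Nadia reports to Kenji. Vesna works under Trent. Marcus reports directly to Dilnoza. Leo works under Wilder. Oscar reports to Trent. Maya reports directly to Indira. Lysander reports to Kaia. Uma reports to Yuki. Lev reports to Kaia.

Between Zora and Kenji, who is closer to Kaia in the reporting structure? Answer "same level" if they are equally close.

Kenji

Zora is 5 levels below Kaia; Kenji is 2. Kenji is higher.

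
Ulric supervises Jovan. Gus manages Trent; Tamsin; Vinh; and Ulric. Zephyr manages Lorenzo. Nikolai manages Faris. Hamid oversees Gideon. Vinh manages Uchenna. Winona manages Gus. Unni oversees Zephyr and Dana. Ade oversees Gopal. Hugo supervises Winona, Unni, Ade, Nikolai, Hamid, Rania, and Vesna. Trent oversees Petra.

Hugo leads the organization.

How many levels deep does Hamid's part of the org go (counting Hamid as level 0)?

1

The longest chain under Hamid runs Hamid → Gideon, which is 1 level below Hamid.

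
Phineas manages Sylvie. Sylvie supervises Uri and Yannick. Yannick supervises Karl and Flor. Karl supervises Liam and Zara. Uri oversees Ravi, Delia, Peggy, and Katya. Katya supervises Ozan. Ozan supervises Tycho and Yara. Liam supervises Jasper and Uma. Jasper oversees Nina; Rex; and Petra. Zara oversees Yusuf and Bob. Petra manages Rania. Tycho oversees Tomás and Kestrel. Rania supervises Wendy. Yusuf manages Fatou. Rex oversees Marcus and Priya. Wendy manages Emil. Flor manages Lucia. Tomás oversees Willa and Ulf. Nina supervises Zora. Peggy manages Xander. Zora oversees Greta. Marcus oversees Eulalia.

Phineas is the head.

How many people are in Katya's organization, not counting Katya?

Katya directly manages Ozan. Under Ozan: Yara, Tycho, Kestrel, Tomás, Ulf, Willa (6). That's 7 in total.

7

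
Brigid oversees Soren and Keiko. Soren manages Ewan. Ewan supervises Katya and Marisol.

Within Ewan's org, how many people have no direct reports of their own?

The people in Ewan's organization with no one reporting to them are Marisol, Katya. That is 2.

2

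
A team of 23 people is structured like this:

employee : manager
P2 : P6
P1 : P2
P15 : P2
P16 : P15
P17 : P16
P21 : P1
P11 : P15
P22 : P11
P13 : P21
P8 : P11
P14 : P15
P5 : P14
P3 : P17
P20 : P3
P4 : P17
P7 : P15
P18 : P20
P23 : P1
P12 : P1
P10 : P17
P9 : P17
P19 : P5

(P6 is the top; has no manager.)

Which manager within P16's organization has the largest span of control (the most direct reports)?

Direct-report counts within P16's organization: P16 has 1; P17 has 4; P3 has 1; P20 has 1. The largest is 4, held by P17.

P17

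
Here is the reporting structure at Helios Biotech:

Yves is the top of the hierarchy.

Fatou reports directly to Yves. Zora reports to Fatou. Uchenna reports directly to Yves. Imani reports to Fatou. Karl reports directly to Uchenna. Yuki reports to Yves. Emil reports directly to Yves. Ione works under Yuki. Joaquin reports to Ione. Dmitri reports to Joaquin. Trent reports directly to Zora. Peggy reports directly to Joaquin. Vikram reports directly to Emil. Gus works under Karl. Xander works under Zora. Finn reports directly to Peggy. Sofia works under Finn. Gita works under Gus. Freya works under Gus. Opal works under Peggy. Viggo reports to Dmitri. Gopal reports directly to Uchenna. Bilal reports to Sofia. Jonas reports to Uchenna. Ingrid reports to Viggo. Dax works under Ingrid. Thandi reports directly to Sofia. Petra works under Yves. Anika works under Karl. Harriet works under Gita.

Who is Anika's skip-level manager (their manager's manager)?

Anika reports to Karl, and Karl reports to Uchenna. So Anika's skip-level manager is Uchenna.

Uchenna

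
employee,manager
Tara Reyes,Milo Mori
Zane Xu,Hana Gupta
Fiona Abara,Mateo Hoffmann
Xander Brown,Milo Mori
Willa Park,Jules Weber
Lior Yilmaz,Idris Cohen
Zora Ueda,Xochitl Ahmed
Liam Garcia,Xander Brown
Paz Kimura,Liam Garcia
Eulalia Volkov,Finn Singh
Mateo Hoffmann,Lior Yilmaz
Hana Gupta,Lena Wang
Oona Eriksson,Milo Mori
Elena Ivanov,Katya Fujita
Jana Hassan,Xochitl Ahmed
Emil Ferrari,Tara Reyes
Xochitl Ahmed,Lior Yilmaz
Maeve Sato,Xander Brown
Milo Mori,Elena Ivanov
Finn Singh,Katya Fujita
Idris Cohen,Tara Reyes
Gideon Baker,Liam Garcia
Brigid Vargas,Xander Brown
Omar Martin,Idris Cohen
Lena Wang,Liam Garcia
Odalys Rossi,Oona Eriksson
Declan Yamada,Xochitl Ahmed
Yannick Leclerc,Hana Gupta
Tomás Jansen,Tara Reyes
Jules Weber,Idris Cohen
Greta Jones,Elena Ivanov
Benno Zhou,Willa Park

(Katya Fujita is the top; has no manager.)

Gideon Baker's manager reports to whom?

Gideon Baker reports to Liam Garcia, and Liam Garcia reports to Xander Brown. So Gideon Baker's skip-level manager is Xander Brown.

Xander Brown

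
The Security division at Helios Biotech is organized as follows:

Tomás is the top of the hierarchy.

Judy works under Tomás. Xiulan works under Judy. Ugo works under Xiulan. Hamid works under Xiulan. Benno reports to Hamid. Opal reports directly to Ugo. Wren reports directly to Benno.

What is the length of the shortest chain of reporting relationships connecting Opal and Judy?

Opal is in Judy's organization: the chain from Opal up to Judy is Opal → Ugo → Xiulan → Judy, which is 3 links.

3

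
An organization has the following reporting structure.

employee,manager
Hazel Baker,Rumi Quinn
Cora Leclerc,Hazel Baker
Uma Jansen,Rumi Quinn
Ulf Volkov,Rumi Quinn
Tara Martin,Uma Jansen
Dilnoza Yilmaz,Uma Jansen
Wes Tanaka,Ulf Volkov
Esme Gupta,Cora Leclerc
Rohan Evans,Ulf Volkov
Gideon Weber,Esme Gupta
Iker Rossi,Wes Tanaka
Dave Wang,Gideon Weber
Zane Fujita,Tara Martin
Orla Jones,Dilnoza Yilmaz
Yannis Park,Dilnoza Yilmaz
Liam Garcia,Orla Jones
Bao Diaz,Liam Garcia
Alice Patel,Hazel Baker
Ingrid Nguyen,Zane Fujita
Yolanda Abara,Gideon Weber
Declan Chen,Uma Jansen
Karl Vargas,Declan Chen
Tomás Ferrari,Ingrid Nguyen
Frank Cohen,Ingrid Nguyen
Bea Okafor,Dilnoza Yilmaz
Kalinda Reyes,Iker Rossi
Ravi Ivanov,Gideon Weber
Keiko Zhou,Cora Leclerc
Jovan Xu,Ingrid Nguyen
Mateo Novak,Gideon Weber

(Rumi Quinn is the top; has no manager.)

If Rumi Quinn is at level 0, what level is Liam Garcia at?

4

Chain from Liam Garcia up to Rumi Quinn: Liam Garcia → Orla Jones → Dilnoza Yilmaz → Uma Jansen → Rumi Quinn. That is 4 steps up, so Liam Garcia is 4 levels below Rumi Quinn.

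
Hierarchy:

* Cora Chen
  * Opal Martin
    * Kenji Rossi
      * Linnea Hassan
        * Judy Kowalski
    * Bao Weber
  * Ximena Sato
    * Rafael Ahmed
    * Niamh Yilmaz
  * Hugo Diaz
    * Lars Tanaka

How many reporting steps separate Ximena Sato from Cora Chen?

1

Chain from Ximena Sato up to Cora Chen: Ximena Sato → Cora Chen. That is 1 step up, so Ximena Sato is 1 level below Cora Chen.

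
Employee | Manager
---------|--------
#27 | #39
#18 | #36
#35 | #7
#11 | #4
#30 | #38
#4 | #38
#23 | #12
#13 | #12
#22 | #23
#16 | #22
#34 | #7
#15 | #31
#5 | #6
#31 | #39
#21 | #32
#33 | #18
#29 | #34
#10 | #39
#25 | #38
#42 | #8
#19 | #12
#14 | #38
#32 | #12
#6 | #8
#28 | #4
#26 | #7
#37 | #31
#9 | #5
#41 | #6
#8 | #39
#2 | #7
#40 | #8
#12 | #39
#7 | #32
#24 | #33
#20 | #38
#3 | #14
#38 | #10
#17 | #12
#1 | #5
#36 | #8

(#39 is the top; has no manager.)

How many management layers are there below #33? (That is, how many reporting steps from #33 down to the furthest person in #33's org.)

The longest chain under #33 runs #33 → #24, which is 1 level below #33.

1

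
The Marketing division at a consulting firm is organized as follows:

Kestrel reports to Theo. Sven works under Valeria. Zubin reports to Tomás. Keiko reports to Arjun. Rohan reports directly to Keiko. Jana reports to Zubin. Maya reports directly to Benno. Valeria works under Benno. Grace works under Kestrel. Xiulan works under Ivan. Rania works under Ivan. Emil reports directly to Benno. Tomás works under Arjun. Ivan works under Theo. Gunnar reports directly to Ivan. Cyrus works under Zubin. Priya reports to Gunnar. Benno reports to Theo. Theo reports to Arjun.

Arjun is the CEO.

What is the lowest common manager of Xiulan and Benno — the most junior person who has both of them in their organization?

Theo

Xiulan's chain of managers is Ivan, Theo, Arjun. Benno's chain of managers is Theo, Arjun. The first manager that appears in both chains is Theo.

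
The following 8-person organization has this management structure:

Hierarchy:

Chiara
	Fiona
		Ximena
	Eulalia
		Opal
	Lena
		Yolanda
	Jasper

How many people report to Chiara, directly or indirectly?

Chiara directly manages Fiona, Eulalia, Lena, Jasper. Under Fiona: Ximena (1). Under Eulalia: Opal (1). Under Lena: Yolanda (1). Jasper has no reports. So Chiara's organization is 4 direct reports plus everyone under them: 2 + 2 + 2 + 1 = 7.

7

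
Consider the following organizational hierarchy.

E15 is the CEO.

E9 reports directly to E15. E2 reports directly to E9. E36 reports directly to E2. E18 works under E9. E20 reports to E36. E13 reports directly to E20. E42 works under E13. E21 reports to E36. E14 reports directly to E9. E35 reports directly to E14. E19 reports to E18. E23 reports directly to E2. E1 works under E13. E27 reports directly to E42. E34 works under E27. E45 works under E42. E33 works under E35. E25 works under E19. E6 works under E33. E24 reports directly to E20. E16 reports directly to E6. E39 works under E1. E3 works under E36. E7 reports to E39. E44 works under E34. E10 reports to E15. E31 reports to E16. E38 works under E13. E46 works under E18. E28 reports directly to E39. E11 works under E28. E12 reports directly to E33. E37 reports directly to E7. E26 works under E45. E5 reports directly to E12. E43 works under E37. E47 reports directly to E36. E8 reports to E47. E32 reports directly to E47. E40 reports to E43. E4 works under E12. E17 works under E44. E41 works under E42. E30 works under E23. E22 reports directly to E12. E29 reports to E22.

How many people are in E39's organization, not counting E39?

E39 directly manages E7, E28. Under E7: E37, E43, E40 (3). Under E28: E11 (1). So E39's organization is 2 direct reports plus everyone under them: 4 + 2 = 6.

6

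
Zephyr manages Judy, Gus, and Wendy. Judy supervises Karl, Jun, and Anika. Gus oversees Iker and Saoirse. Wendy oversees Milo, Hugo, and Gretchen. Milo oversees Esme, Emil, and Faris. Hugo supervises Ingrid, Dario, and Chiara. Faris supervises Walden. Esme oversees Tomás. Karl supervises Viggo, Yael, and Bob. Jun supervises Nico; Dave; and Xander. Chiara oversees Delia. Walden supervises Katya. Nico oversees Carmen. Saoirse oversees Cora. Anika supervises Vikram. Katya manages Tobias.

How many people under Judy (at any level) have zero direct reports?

The people in Judy's organization with no one reporting to them are Vikram, Xander, Carmen, Dave, Bob, Yael, Viggo. That is 7.

7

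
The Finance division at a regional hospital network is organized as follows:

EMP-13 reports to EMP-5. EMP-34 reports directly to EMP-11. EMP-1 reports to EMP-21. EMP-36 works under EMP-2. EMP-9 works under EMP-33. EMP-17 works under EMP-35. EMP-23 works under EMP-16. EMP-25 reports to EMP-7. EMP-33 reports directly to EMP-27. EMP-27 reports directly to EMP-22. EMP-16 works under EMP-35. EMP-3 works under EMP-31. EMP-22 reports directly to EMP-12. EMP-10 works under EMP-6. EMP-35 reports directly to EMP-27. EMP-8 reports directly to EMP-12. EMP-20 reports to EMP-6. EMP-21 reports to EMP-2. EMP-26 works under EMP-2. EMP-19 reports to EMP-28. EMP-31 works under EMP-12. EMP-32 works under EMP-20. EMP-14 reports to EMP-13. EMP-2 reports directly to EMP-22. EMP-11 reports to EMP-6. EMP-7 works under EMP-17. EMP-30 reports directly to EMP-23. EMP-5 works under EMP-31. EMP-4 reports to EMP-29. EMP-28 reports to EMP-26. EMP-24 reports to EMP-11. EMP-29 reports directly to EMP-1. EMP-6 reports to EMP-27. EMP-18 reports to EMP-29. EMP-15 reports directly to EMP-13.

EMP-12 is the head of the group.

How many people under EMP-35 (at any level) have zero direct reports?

The people in EMP-35's organization with no one reporting to them are EMP-30, EMP-25. That is 2.

2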